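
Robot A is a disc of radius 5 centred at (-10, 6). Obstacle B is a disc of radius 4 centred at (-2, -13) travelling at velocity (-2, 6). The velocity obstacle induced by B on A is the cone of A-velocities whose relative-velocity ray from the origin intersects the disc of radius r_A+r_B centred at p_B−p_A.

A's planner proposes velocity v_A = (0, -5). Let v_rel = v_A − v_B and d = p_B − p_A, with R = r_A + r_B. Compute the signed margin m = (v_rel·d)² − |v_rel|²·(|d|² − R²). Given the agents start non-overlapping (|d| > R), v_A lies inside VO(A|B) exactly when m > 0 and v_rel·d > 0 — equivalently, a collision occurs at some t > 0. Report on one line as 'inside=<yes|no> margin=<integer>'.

d = (8, -19),  |d|² = 425;  R = 5+4 = 9,  c = 425−9² = 344
v_rel = (2, -11),  |v_rel|² = 125;  v_rel·d = (2)·(8) + (-11)·(-19) = 225
125·t² − 450·t + 344 = 0  ⇒  m = 225² − 125·344 = 7625
m = 7625 > 0,  v_rel·d = 225 > 0  ⇒  inside

inside=yes margin=7625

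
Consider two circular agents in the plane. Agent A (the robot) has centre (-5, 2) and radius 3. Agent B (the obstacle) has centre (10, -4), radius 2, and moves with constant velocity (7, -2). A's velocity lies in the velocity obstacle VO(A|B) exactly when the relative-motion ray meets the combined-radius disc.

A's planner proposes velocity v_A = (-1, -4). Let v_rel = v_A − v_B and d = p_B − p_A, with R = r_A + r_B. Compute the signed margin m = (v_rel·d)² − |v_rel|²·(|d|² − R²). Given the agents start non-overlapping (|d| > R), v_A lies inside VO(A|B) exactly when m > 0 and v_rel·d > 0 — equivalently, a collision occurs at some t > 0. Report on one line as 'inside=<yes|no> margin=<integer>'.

d = (15, -6),  |d|² = 261;  R = 3+2 = 5,  c = 261−5² = 236
v_rel = (-8, -2),  |v_rel|² = 68;  v_rel·d = (-8)·(15) + (-2)·(-6) = -108
68·t² + 216·t + 236 = 0  ⇒  m = (-108)² − 68·236 = -4384
m = -4384 < 0,  v_rel·d = -108 < 0  ⇒  outside

inside=no margin=-4384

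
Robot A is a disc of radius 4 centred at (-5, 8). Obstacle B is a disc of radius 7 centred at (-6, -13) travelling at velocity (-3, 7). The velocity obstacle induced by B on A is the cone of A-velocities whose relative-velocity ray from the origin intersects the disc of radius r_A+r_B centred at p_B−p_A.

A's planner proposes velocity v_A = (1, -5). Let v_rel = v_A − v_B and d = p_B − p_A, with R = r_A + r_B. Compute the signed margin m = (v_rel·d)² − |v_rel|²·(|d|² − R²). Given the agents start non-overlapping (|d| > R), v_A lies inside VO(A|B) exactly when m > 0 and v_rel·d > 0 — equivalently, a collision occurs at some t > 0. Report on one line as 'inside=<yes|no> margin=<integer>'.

d = (-1, -21),  |d|² = 442;  R = 4+7 = 11,  c = 442−11² = 321
v_rel = (4, -12),  |v_rel|² = 160;  v_rel·d = (4)·(-1) + (-12)·(-21) = 248
160·t² − 496·t + 321 = 0  ⇒  m = 248² − 160·321 = 10144
m = 10144 > 0,  v_rel·d = 248 > 0  ⇒  inside

inside=yes margin=10144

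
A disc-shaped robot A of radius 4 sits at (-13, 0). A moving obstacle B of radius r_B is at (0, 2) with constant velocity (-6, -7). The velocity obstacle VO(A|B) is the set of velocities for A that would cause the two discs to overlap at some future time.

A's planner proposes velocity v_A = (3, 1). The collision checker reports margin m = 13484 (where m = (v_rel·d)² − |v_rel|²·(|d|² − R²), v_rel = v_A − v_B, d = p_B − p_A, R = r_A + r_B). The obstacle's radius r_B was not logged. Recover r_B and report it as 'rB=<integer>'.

m = 13484
d = (13, 2);  v_rel = (9, 8),  |v_rel|² = 145
v_rel×d = (9)·(2) − (8)·(13) = -86
since m = R²·145 − (-86)²:  R² = (7396 + 13484) / 145 = 144
R = √144 = 12  ⇒  r_B = 12 − 4 = 8

rB=8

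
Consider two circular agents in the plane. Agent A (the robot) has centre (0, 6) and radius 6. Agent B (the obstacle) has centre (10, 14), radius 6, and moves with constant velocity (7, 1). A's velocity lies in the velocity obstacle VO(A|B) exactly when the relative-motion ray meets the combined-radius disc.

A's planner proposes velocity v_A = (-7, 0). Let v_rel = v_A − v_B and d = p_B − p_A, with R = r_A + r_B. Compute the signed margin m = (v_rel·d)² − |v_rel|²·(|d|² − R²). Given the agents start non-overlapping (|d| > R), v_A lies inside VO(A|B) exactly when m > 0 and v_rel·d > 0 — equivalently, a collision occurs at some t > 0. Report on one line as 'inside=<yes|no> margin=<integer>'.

d = (10, 8),  |d|² = 164;  R = 6+6 = 12,  c = 164−12² = 20
v_rel = (-14, -1),  |v_rel|² = 197;  v_rel·d = (-14)·(10) + (-1)·(8) = -148
197·t² + 296·t + 20 = 0  ⇒  m = (-148)² − 197·20 = 17964
m = 17964 > 0,  v_rel·d = -148 < 0  ⇒  outside

inside=no margin=17964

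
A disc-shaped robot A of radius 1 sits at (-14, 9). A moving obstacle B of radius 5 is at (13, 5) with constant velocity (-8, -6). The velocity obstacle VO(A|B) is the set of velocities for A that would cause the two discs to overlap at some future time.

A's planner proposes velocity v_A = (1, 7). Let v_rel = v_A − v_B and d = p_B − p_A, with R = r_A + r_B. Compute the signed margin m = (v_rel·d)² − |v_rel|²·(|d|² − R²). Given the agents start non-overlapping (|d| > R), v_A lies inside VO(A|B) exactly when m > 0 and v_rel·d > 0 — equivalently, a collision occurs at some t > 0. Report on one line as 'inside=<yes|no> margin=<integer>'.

d = (27, -4),  |d|² = 745;  R = 1+5 = 6,  c = 745−6² = 709
v_rel = (9, 13),  |v_rel|² = 250;  v_rel·d = (9)·(27) + (13)·(-4) = 191
250·t² − 382·t + 709 = 0  ⇒  m = 191² − 250·709 = -140769
m = -140769 < 0,  v_rel·d = 191 > 0  ⇒  outside

inside=no margin=-140769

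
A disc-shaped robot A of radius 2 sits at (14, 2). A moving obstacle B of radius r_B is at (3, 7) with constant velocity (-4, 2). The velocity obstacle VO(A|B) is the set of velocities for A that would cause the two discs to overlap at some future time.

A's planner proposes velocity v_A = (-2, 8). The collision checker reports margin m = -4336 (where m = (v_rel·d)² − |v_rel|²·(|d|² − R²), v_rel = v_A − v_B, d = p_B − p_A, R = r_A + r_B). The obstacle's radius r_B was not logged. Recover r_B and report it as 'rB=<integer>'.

m = -4336
d = (-11, 5);  v_rel = (2, 6),  |v_rel|² = 40
v_rel×d = (2)·(5) − (6)·(-11) = 76
since m = R²·40 − 76²:  R² = (5776 + -4336) / 40 = 36
R = √36 = 6  ⇒  r_B = 6 − 2 = 4

rB=4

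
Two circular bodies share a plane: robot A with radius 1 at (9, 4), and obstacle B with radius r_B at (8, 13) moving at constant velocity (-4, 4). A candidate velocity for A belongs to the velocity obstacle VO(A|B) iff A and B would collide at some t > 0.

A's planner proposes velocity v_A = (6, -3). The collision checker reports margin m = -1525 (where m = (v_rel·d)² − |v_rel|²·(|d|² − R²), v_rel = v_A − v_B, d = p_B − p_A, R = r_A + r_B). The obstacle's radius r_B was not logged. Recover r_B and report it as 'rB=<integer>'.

m = -1525
d = (-1, 9);  v_rel = (10, -7),  |v_rel|² = 149
v_rel×d = (10)·(9) − (-7)·(-1) = 83
since m = R²·149 − 83²:  R² = (6889 + -1525) / 149 = 36
R = √36 = 6  ⇒  r_B = 6 − 1 = 5

rB=5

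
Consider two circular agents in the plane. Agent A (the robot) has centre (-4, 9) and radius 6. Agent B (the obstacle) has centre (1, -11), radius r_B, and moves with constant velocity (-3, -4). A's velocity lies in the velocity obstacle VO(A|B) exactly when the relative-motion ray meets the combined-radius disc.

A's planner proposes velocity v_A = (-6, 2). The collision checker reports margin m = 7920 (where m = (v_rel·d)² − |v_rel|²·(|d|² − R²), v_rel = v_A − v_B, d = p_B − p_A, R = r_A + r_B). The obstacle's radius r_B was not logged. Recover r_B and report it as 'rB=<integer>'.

m = 7920
d = (5, -20);  v_rel = (-3, 6),  |v_rel|² = 45
v_rel×d = (-3)·(-20) − (6)·(5) = 30
since m = R²·45 − 30²:  R² = (900 + 7920) / 45 = 196
R = √196 = 14  ⇒  r_B = 14 − 6 = 8

rB=8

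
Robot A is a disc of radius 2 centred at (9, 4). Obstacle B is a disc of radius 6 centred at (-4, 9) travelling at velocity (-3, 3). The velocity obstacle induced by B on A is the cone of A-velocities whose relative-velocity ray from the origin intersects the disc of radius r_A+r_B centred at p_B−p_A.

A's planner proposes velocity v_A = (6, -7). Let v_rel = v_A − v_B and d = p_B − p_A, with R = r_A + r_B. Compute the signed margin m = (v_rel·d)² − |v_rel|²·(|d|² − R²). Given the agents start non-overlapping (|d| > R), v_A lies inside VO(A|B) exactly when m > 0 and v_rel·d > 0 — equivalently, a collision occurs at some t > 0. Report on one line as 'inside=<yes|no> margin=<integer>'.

d = (-13, 5),  |d|² = 194;  R = 2+6 = 8,  c = 194−8² = 130
v_rel = (9, -10),  |v_rel|² = 181;  v_rel·d = (9)·(-13) + (-10)·(5) = -167
181·t² + 334·t + 130 = 0  ⇒  m = (-167)² − 181·130 = 4359
m = 4359 > 0,  v_rel·d = -167 < 0  ⇒  outside

inside=no margin=4359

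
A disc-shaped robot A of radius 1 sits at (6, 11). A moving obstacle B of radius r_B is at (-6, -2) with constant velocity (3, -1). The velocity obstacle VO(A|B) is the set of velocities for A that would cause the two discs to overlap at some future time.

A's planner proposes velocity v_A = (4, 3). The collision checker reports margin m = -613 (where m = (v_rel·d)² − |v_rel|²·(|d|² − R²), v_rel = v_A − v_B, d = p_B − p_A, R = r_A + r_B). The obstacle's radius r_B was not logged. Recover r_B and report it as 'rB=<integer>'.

m = -613
d = (-12, -13);  v_rel = (1, 4),  |v_rel|² = 17
v_rel×d = (1)·(-13) − (4)·(-12) = 35
since m = R²·17 − 35²:  R² = (1225 + -613) / 17 = 36
R = √36 = 6  ⇒  r_B = 6 − 1 = 5

rB=5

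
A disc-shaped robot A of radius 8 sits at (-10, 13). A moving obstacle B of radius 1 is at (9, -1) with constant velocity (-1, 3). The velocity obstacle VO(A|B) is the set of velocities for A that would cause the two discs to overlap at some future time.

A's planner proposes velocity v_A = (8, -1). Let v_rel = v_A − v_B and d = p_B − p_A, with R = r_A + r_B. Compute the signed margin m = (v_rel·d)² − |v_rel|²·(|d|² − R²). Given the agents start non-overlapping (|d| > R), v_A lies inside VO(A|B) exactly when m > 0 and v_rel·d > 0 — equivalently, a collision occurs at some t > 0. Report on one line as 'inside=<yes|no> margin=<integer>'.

d = (19, -14),  |d|² = 557;  R = 8+1 = 9,  c = 557−9² = 476
v_rel = (9, -4),  |v_rel|² = 97;  v_rel·d = (9)·(19) + (-4)·(-14) = 227
97·t² − 454·t + 476 = 0  ⇒  m = 227² − 97·476 = 5357
m = 5357 > 0,  v_rel·d = 227 > 0  ⇒  inside

inside=yes margin=5357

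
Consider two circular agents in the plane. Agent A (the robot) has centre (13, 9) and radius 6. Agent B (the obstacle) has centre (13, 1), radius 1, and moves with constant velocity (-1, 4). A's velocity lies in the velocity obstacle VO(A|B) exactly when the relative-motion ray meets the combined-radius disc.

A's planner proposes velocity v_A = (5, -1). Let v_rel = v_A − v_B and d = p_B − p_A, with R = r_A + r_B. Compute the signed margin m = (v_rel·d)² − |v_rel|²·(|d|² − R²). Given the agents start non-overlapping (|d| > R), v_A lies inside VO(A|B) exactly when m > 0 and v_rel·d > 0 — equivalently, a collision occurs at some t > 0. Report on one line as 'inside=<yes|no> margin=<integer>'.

d = (0, -8),  |d|² = 64;  R = 6+1 = 7,  c = 64−7² = 15
v_rel = (6, -5),  |v_rel|² = 61;  v_rel·d = (6)·(0) + (-5)·(-8) = 40
61·t² − 80·t + 15 = 0  ⇒  m = 40² − 61·15 = 685
m = 685 > 0,  v_rel·d = 40 > 0  ⇒  inside

inside=yes margin=685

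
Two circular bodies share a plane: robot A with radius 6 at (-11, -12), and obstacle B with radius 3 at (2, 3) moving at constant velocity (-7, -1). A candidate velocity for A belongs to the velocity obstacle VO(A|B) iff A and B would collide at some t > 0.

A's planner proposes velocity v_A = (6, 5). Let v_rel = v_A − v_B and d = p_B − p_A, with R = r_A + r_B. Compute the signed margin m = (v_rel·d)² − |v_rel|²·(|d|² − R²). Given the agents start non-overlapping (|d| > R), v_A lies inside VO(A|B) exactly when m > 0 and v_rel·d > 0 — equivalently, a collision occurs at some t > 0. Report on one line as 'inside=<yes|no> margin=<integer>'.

d = (13, 15),  |d|² = 394;  R = 6+3 = 9,  c = 394−9² = 313
v_rel = (13, 6),  |v_rel|² = 205;  v_rel·d = (13)·(13) + (6)·(15) = 259
205·t² − 518·t + 313 = 0  ⇒  m = 259² − 205·313 = 2916
m = 2916 > 0,  v_rel·d = 259 > 0  ⇒  inside

inside=yes margin=2916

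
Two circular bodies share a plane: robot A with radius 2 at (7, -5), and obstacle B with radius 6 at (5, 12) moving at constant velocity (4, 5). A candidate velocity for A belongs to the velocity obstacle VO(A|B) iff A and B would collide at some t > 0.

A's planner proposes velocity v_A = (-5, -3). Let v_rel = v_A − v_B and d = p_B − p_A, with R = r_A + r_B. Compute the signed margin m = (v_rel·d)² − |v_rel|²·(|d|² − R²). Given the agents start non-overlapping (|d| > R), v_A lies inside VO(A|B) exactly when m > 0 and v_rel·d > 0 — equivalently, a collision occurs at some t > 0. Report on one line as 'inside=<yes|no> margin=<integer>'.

d = (-2, 17),  |d|² = 293;  R = 2+6 = 8,  c = 293−8² = 229
v_rel = (-9, -8),  |v_rel|² = 145;  v_rel·d = (-9)·(-2) + (-8)·(17) = -118
145·t² + 236·t + 229 = 0  ⇒  m = (-118)² − 145·229 = -19281
m = -19281 < 0,  v_rel·d = -118 < 0  ⇒  outside

inside=no margin=-19281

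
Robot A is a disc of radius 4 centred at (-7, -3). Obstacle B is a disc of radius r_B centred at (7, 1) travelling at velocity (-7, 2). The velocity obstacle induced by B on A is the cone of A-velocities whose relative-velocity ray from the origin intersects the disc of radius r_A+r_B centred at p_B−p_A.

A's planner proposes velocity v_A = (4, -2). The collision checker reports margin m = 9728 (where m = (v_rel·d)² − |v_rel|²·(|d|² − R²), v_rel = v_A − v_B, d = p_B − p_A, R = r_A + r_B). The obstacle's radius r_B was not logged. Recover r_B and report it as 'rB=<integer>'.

m = 9728
d = (14, 4);  v_rel = (11, -4),  |v_rel|² = 137
v_rel×d = (11)·(4) − (-4)·(14) = 100
since m = R²·137 − 100²:  R² = (10000 + 9728) / 137 = 144
R = √144 = 12  ⇒  r_B = 12 − 4 = 8

rB=8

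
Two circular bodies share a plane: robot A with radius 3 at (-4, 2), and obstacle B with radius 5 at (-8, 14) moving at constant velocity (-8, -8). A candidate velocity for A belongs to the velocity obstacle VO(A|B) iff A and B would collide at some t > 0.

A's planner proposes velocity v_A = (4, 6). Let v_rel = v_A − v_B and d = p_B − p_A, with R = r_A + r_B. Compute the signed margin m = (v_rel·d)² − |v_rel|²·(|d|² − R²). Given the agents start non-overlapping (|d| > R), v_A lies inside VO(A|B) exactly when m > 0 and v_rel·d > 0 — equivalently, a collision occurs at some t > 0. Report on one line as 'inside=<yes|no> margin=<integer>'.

d = (-4, 12),  |d|² = 160;  R = 3+5 = 8,  c = 160−8² = 96
v_rel = (12, 14),  |v_rel|² = 340;  v_rel·d = (12)·(-4) + (14)·(12) = 120
340·t² − 240·t + 96 = 0  ⇒  m = 120² − 340·96 = -18240
m = -18240 < 0,  v_rel·d = 120 > 0  ⇒  outside

inside=no margin=-18240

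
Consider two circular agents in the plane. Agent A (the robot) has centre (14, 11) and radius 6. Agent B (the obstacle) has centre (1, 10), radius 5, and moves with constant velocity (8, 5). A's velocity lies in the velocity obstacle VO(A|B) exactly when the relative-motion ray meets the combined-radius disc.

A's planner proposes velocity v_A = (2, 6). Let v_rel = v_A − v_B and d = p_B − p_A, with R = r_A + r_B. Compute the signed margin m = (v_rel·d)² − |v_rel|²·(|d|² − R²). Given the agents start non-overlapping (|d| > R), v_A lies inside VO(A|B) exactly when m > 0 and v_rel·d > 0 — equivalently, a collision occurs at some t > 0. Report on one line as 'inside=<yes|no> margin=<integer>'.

d = (-13, -1),  |d|² = 170;  R = 6+5 = 11,  c = 170−11² = 49
v_rel = (-6, 1),  |v_rel|² = 37;  v_rel·d = (-6)·(-13) + (1)·(-1) = 77
37·t² − 154·t + 49 = 0  ⇒  m = 77² − 37·49 = 4116
m = 4116 > 0,  v_rel·d = 77 > 0  ⇒  inside

inside=yes margin=4116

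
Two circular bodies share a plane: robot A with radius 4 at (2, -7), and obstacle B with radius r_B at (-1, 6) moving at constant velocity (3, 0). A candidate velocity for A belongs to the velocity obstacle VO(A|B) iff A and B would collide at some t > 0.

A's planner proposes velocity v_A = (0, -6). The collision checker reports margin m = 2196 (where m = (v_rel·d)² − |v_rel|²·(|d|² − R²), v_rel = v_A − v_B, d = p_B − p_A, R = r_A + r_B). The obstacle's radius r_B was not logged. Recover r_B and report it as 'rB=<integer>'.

m = 2196
d = (-3, 13);  v_rel = (-3, -6),  |v_rel|² = 45
v_rel×d = (-3)·(13) − (-6)·(-3) = -57
since m = R²·45 − (-57)²:  R² = (3249 + 2196) / 45 = 121
R = √121 = 11  ⇒  r_B = 11 − 4 = 7

rB=7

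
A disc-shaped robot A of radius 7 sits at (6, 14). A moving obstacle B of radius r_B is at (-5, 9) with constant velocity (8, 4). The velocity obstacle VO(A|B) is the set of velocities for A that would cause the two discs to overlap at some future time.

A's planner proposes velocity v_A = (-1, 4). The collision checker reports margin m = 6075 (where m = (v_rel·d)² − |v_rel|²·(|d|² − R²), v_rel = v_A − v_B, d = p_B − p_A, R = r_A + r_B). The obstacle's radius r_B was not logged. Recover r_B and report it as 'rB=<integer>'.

m = 6075
d = (-11, -5);  v_rel = (-9, 0),  |v_rel|² = 81
v_rel×d = (-9)·(-5) − (0)·(-11) = 45
since m = R²·81 − 45²:  R² = (2025 + 6075) / 81 = 100
R = √100 = 10  ⇒  r_B = 10 − 7 = 3

rB=3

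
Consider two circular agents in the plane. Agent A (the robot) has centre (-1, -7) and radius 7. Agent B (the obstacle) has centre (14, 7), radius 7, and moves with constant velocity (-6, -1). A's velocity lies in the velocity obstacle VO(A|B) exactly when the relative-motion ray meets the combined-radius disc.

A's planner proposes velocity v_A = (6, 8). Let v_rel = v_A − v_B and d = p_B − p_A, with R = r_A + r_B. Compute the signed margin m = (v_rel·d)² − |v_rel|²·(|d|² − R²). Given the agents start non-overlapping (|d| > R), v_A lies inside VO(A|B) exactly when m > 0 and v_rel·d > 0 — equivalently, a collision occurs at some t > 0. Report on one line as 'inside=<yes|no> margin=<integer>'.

d = (15, 14),  |d|² = 421;  R = 7+7 = 14,  c = 421−14² = 225
v_rel = (12, 9),  |v_rel|² = 225;  v_rel·d = (12)·(15) + (9)·(14) = 306
225·t² − 612·t + 225 = 0  ⇒  m = 306² − 225·225 = 43011
m = 43011 > 0,  v_rel·d = 306 > 0  ⇒  inside

inside=yes margin=43011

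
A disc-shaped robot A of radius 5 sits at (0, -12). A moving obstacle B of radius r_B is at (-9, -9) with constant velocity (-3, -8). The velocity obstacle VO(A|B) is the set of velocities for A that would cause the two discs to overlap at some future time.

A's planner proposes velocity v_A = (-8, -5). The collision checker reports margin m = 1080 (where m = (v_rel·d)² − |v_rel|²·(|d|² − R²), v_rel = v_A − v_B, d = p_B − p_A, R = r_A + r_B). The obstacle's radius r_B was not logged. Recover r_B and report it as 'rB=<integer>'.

m = 1080
d = (-9, 3);  v_rel = (-5, 3),  |v_rel|² = 34
v_rel×d = (-5)·(3) − (3)·(-9) = 12
since m = R²·34 − 12²:  R² = (144 + 1080) / 34 = 36
R = √36 = 6  ⇒  r_B = 6 − 5 = 1

rB=1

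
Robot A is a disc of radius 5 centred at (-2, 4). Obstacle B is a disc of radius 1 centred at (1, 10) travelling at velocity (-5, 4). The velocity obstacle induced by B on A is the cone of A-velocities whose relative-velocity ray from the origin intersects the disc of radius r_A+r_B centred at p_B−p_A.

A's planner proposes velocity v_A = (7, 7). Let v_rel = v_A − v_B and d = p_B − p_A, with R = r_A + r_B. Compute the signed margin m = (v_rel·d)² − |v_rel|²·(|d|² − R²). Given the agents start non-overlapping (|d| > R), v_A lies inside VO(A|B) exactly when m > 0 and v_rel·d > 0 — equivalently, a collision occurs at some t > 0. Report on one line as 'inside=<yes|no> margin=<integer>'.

d = (3, 6),  |d|² = 45;  R = 5+1 = 6,  c = 45−6² = 9
v_rel = (12, 3),  |v_rel|² = 153;  v_rel·d = (12)·(3) + (3)·(6) = 54
153·t² − 108·t + 9 = 0  ⇒  m = 54² − 153·9 = 1539
m = 1539 > 0,  v_rel·d = 54 > 0  ⇒  inside

inside=yes margin=1539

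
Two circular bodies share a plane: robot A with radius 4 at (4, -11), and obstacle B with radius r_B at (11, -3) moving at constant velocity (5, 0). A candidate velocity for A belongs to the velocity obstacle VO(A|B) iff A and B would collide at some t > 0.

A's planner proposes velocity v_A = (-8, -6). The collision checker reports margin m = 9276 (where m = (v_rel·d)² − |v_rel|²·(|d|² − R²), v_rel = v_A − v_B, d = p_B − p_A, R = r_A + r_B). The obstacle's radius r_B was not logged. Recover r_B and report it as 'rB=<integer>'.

m = 9276
d = (7, 8);  v_rel = (-13, -6),  |v_rel|² = 205
v_rel×d = (-13)·(8) − (-6)·(7) = -62
since m = R²·205 − (-62)²:  R² = (3844 + 9276) / 205 = 64
R = √64 = 8  ⇒  r_B = 8 − 4 = 4

rB=4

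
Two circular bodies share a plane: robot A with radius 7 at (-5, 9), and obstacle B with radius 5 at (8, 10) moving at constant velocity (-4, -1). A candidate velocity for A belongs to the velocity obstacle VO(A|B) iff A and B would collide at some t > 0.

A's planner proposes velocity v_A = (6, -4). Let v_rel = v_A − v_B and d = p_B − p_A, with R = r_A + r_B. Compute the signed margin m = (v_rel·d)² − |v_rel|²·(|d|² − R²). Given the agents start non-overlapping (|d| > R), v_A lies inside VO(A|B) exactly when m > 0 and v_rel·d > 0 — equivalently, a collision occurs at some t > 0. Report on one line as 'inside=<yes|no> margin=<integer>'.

d = (13, 1),  |d|² = 170;  R = 7+5 = 12,  c = 170−12² = 26
v_rel = (10, -3),  |v_rel|² = 109;  v_rel·d = (10)·(13) + (-3)·(1) = 127
109·t² − 254·t + 26 = 0  ⇒  m = 127² − 109·26 = 13295
m = 13295 > 0,  v_rel·d = 127 > 0  ⇒  inside

inside=yes margin=13295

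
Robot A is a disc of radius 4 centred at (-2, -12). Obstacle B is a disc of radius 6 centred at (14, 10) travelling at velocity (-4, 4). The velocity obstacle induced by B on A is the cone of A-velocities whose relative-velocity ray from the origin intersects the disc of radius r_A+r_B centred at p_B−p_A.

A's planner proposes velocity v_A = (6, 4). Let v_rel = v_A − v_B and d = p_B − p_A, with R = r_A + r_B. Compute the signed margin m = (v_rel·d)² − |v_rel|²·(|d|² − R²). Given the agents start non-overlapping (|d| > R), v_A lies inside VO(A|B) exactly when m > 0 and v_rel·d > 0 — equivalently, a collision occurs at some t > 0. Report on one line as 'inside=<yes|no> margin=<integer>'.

d = (16, 22),  |d|² = 740;  R = 4+6 = 10,  c = 740−10² = 640
v_rel = (10, 0),  |v_rel|² = 100;  v_rel·d = (10)·(16) + (0)·(22) = 160
100·t² − 320·t + 640 = 0  ⇒  m = 160² − 100·640 = -38400
m = -38400 < 0,  v_rel·d = 160 > 0  ⇒  outside

inside=no margin=-38400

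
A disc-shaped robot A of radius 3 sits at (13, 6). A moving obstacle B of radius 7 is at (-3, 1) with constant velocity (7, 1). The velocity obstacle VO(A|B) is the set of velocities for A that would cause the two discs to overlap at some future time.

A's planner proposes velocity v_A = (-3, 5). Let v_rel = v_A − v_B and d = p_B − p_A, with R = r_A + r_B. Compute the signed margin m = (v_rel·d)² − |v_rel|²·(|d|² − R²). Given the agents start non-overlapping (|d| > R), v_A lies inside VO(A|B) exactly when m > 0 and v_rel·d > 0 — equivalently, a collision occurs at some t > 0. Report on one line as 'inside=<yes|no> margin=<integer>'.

d = (-16, -5),  |d|² = 281;  R = 3+7 = 10,  c = 281−10² = 181
v_rel = (-10, 4),  |v_rel|² = 116;  v_rel·d = (-10)·(-16) + (4)·(-5) = 140
116·t² − 280·t + 181 = 0  ⇒  m = 140² − 116·181 = -1396
m = -1396 < 0,  v_rel·d = 140 > 0  ⇒  outside

inside=no margin=-1396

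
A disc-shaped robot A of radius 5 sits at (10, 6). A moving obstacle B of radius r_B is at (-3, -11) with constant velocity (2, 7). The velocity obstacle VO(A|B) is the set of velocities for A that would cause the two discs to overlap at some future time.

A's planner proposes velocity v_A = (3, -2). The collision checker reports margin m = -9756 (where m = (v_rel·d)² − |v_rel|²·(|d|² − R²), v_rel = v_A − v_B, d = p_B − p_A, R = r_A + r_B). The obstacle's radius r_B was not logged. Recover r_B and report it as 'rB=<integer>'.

m = -9756
d = (-13, -17);  v_rel = (1, -9),  |v_rel|² = 82
v_rel×d = (1)·(-17) − (-9)·(-13) = -134
since m = R²·82 − (-134)²:  R² = (17956 + -9756) / 82 = 100
R = √100 = 10  ⇒  r_B = 10 − 5 = 5

rB=5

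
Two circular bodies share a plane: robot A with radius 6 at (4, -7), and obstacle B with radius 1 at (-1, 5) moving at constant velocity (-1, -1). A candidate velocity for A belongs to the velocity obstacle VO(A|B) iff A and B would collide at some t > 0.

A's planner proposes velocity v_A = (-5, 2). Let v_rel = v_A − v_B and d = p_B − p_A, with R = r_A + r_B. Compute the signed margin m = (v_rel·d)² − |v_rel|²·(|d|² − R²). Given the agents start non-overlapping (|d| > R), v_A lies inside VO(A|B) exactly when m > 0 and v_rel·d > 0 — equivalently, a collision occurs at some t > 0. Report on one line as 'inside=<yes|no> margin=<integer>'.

d = (-5, 12),  |d|² = 169;  R = 6+1 = 7,  c = 169−7² = 120
v_rel = (-4, 3),  |v_rel|² = 25;  v_rel·d = (-4)·(-5) + (3)·(12) = 56
25·t² − 112·t + 120 = 0  ⇒  m = 56² − 25·120 = 136
m = 136 > 0,  v_rel·d = 56 > 0  ⇒  inside

inside=yes margin=136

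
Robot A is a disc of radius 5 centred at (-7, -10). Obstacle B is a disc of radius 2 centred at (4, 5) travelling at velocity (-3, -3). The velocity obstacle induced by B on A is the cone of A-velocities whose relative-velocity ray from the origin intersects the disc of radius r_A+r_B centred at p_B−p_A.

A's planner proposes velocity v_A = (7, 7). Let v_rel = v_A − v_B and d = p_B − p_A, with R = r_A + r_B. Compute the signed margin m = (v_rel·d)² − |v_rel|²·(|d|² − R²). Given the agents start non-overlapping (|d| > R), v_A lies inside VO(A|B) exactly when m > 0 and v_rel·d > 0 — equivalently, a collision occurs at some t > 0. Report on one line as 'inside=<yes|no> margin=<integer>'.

d = (11, 15),  |d|² = 346;  R = 5+2 = 7,  c = 346−7² = 297
v_rel = (10, 10),  |v_rel|² = 200;  v_rel·d = (10)·(11) + (10)·(15) = 260
200·t² − 520·t + 297 = 0  ⇒  m = 260² − 200·297 = 8200
m = 8200 > 0,  v_rel·d = 260 > 0  ⇒  inside

inside=yes margin=8200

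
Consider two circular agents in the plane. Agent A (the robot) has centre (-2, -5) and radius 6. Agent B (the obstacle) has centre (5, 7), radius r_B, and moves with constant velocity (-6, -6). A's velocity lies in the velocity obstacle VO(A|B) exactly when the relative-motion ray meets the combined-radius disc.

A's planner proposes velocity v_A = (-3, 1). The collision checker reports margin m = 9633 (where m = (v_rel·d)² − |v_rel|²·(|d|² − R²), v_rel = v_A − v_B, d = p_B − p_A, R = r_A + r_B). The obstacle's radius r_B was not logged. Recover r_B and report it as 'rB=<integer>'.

m = 9633
d = (7, 12);  v_rel = (3, 7),  |v_rel|² = 58
v_rel×d = (3)·(12) − (7)·(7) = -13
since m = R²·58 − (-13)²:  R² = (169 + 9633) / 58 = 169
R = √169 = 13  ⇒  r_B = 13 − 6 = 7

rB=7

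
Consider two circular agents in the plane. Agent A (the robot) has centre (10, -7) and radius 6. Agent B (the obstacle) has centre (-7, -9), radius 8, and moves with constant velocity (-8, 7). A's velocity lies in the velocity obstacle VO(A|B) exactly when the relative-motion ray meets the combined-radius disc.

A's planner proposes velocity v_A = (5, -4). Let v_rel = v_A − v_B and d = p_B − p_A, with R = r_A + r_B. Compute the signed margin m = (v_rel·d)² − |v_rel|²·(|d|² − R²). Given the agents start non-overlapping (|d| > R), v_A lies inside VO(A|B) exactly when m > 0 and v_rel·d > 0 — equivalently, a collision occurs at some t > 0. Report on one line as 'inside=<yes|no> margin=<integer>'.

d = (-17, -2),  |d|² = 293;  R = 6+8 = 14,  c = 293−14² = 97
v_rel = (13, -11),  |v_rel|² = 290;  v_rel·d = (13)·(-17) + (-11)·(-2) = -199
290·t² + 398·t + 97 = 0  ⇒  m = (-199)² − 290·97 = 11471
m = 11471 > 0,  v_rel·d = -199 < 0  ⇒  outside

inside=no margin=11471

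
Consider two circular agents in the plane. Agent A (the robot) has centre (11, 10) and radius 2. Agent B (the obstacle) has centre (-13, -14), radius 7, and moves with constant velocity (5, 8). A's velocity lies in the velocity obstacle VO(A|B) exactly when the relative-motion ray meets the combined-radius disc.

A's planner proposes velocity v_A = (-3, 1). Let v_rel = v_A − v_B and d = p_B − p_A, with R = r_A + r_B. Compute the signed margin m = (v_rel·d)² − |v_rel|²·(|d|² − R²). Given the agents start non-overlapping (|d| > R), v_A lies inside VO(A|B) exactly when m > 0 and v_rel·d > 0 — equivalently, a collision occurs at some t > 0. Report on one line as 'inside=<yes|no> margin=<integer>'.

d = (-24, -24),  |d|² = 1152;  R = 2+7 = 9,  c = 1152−9² = 1071
v_rel = (-8, -7),  |v_rel|² = 113;  v_rel·d = (-8)·(-24) + (-7)·(-24) = 360
113·t² − 720·t + 1071 = 0  ⇒  m = 360² − 113·1071 = 8577
m = 8577 > 0,  v_rel·d = 360 > 0  ⇒  inside

inside=yes margin=8577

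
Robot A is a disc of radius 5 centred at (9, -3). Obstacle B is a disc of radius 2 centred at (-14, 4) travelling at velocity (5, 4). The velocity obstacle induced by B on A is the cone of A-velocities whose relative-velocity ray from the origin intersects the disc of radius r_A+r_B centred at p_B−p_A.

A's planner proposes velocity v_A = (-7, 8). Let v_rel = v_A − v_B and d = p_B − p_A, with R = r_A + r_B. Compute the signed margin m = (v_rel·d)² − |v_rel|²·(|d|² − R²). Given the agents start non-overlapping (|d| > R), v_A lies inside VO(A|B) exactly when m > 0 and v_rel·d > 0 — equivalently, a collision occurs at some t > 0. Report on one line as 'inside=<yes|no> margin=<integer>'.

d = (-23, 7),  |d|² = 578;  R = 5+2 = 7,  c = 578−7² = 529
v_rel = (-12, 4),  |v_rel|² = 160;  v_rel·d = (-12)·(-23) + (4)·(7) = 304
160·t² − 608·t + 529 = 0  ⇒  m = 304² − 160·529 = 7776
m = 7776 > 0,  v_rel·d = 304 > 0  ⇒  inside

inside=yes margin=7776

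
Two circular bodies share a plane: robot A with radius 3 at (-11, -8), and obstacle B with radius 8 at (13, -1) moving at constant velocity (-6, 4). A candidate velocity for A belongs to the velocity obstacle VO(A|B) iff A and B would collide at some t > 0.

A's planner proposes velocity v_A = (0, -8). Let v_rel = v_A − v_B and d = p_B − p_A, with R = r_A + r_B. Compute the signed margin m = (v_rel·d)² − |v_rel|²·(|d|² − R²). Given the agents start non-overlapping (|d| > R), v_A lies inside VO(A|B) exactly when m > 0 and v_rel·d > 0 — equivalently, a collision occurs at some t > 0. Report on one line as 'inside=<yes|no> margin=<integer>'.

d = (24, 7),  |d|² = 625;  R = 3+8 = 11,  c = 625−11² = 504
v_rel = (6, -12),  |v_rel|² = 180;  v_rel·d = (6)·(24) + (-12)·(7) = 60
180·t² − 120·t + 504 = 0  ⇒  m = 60² − 180·504 = -87120
m = -87120 < 0,  v_rel·d = 60 > 0  ⇒  outside

inside=no margin=-87120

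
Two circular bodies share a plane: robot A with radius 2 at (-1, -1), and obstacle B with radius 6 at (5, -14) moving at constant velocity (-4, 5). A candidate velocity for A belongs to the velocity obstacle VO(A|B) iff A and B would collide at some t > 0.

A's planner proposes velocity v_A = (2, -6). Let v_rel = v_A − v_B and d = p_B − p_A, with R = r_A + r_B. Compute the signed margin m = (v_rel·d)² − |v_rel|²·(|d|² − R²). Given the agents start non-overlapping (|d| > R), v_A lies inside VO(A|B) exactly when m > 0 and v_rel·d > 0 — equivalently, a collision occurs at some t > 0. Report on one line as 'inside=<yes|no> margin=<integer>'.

d = (6, -13),  |d|² = 205;  R = 2+6 = 8,  c = 205−8² = 141
v_rel = (6, -11),  |v_rel|² = 157;  v_rel·d = (6)·(6) + (-11)·(-13) = 179
157·t² − 358·t + 141 = 0  ⇒  m = 179² − 157·141 = 9904
m = 9904 > 0,  v_rel·d = 179 > 0  ⇒  inside

inside=yes margin=9904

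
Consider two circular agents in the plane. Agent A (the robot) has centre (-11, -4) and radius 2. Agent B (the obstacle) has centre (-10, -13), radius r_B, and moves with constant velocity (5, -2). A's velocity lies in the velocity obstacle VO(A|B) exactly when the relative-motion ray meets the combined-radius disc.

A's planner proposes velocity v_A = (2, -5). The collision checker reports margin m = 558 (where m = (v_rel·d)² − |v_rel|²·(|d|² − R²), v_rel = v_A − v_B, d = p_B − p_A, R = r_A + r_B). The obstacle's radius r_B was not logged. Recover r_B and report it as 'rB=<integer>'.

m = 558
d = (1, -9);  v_rel = (-3, -3),  |v_rel|² = 18
v_rel×d = (-3)·(-9) − (-3)·(1) = 30
since m = R²·18 − 30²:  R² = (900 + 558) / 18 = 81
R = √81 = 9  ⇒  r_B = 9 − 2 = 7

rB=7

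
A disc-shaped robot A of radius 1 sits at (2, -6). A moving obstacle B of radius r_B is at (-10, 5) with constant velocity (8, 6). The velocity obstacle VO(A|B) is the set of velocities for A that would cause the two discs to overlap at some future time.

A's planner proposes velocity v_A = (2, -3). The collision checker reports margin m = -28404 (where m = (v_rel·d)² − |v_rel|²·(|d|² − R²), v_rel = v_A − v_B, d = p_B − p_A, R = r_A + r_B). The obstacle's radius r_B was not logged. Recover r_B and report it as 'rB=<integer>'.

m = -28404
d = (-12, 11);  v_rel = (-6, -9),  |v_rel|² = 117
v_rel×d = (-6)·(11) − (-9)·(-12) = -174
since m = R²·117 − (-174)²:  R² = (30276 + -28404) / 117 = 16
R = √16 = 4  ⇒  r_B = 4 − 1 = 3

rB=3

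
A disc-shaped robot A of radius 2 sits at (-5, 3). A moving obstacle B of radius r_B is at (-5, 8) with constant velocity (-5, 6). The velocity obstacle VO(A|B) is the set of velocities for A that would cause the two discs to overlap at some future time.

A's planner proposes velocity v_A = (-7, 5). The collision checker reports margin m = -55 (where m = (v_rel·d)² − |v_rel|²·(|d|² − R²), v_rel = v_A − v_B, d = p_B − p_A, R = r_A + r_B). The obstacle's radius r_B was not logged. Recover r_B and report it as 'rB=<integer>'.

m = -55
d = (0, 5);  v_rel = (-2, -1),  |v_rel|² = 5
v_rel×d = (-2)·(5) − (-1)·(0) = -10
since m = R²·5 − (-10)²:  R² = (100 + -55) / 5 = 9
R = √9 = 3  ⇒  r_B = 3 − 2 = 1

rB=1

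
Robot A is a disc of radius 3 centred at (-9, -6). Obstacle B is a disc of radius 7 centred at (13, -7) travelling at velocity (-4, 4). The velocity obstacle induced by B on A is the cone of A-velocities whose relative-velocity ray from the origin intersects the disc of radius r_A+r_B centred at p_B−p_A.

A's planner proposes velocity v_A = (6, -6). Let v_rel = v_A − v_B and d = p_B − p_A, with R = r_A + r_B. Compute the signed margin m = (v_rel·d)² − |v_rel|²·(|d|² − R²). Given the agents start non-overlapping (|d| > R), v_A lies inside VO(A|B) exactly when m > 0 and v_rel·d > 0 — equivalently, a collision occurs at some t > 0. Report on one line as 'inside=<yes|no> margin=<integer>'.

d = (22, -1),  |d|² = 485;  R = 3+7 = 10,  c = 485−10² = 385
v_rel = (10, -10),  |v_rel|² = 200;  v_rel·d = (10)·(22) + (-10)·(-1) = 230
200·t² − 460·t + 385 = 0  ⇒  m = 230² − 200·385 = -24100
m = -24100 < 0,  v_rel·d = 230 > 0  ⇒  outside

inside=no margin=-24100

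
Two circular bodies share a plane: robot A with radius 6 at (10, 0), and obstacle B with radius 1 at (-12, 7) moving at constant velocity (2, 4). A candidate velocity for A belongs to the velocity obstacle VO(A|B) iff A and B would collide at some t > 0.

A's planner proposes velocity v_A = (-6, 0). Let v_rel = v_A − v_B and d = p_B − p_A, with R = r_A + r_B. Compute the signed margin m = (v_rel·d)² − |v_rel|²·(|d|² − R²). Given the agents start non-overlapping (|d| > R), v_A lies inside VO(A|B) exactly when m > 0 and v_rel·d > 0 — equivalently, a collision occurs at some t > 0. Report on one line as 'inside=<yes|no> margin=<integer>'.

d = (-22, 7),  |d|² = 533;  R = 6+1 = 7,  c = 533−7² = 484
v_rel = (-8, -4),  |v_rel|² = 80;  v_rel·d = (-8)·(-22) + (-4)·(7) = 148
80·t² − 296·t + 484 = 0  ⇒  m = 148² − 80·484 = -16816
m = -16816 < 0,  v_rel·d = 148 > 0  ⇒  outside

inside=no margin=-16816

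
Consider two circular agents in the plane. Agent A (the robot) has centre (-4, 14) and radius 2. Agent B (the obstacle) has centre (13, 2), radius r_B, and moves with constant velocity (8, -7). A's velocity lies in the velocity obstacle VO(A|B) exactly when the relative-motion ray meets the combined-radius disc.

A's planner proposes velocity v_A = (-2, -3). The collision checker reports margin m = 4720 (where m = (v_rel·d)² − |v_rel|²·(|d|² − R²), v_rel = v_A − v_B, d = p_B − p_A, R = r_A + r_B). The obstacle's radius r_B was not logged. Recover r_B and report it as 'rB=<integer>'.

m = 4720
d = (17, -12);  v_rel = (-10, 4),  |v_rel|² = 116
v_rel×d = (-10)·(-12) − (4)·(17) = 52
since m = R²·116 − 52²:  R² = (2704 + 4720) / 116 = 64
R = √64 = 8  ⇒  r_B = 8 − 2 = 6

rB=6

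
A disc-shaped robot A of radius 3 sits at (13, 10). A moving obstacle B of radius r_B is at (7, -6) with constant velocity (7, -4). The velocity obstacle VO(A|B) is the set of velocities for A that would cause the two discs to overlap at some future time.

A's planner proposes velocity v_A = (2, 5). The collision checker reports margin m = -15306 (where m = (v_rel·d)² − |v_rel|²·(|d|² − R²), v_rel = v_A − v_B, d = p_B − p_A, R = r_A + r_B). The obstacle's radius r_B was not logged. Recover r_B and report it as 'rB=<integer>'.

m = -15306
d = (-6, -16);  v_rel = (-5, 9),  |v_rel|² = 106
v_rel×d = (-5)·(-16) − (9)·(-6) = 134
since m = R²·106 − 134²:  R² = (17956 + -15306) / 106 = 25
R = √25 = 5  ⇒  r_B = 5 − 3 = 2

rB=2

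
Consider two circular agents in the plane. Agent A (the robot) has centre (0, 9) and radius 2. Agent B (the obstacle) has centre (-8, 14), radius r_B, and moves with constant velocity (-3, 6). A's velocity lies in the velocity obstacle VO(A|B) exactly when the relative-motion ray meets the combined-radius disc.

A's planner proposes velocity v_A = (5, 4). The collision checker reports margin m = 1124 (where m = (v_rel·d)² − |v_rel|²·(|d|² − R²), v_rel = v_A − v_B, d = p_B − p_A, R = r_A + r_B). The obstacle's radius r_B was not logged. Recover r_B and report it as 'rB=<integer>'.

m = 1124
d = (-8, 5);  v_rel = (8, -2),  |v_rel|² = 68
v_rel×d = (8)·(5) − (-2)·(-8) = 24
since m = R²·68 − 24²:  R² = (576 + 1124) / 68 = 25
R = √25 = 5  ⇒  r_B = 5 − 2 = 3

rB=3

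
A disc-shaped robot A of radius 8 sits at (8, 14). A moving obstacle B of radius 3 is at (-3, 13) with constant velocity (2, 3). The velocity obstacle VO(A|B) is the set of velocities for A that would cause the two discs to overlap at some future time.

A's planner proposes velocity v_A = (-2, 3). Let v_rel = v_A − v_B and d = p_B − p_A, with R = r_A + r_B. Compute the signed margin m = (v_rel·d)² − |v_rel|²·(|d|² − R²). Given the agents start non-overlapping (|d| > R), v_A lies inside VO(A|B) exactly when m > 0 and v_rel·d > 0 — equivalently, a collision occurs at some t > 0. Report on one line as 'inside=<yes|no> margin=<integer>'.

d = (-11, -1),  |d|² = 122;  R = 8+3 = 11,  c = 122−11² = 1
v_rel = (-4, 0),  |v_rel|² = 16;  v_rel·d = (-4)·(-11) + (0)·(-1) = 44
16·t² − 88·t + 1 = 0  ⇒  m = 44² − 16·1 = 1920
m = 1920 > 0,  v_rel·d = 44 > 0  ⇒  inside

inside=yes margin=1920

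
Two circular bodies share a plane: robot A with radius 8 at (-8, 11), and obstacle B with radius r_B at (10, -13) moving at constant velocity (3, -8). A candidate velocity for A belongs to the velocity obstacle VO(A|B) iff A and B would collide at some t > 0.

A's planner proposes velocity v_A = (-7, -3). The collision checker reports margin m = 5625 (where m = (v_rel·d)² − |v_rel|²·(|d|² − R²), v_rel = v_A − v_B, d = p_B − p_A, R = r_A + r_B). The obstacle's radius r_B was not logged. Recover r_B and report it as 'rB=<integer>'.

m = 5625
d = (18, -24);  v_rel = (-10, 5),  |v_rel|² = 125
v_rel×d = (-10)·(-24) − (5)·(18) = 150
since m = R²·125 − 150²:  R² = (22500 + 5625) / 125 = 225
R = √225 = 15  ⇒  r_B = 15 − 8 = 7

rB=7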